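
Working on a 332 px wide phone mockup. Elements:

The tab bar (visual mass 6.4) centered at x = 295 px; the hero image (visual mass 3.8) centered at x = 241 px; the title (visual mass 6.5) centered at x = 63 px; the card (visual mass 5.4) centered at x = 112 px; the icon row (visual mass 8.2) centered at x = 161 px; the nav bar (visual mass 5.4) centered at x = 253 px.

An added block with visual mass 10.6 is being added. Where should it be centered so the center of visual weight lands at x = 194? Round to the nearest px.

After adding the added block, total weight = 6.4 + 3.8 + 6.5 + 5.4 + 8.2 + 5.4 + 10.6 = 46.3.
x: target moment 46.3×194 = 8982.2; current 6.4·295 + 3.8·241 + 6.5·63 + 5.4·112 + 8.2·161 + 5.4·253 = 6504.5; the added block supplies 2477.7, so x = 2477.7/10.6 ≈ 233.75.

x ≈ 234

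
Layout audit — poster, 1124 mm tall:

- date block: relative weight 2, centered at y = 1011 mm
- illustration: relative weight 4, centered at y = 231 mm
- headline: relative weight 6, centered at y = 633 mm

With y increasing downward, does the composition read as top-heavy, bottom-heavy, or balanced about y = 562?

balanced

Total weight = 2 + 4 + 6 = 12.
Σw·y = 2·1011 + 4·231 + 6·633 = 6744, so ȳ = 6744/12 ≈ 562.00.
562.00 = 562 exactly: balanced.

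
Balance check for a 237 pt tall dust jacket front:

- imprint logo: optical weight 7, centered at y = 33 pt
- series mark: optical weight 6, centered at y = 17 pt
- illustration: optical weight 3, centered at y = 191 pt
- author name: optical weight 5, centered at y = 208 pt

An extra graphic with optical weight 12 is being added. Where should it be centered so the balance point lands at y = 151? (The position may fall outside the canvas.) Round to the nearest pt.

y ≈ 253

New total weight: (7 + 6 + 3 + 5) + 12 = 33.
Along y: (1946 + 12·y) / 33 = 151 (existing moment 7·33 + 6·17 + 3·191 + 5·208 = 1946) ⇒ y = (4983 − 1946) / 12 ≈ 253.08.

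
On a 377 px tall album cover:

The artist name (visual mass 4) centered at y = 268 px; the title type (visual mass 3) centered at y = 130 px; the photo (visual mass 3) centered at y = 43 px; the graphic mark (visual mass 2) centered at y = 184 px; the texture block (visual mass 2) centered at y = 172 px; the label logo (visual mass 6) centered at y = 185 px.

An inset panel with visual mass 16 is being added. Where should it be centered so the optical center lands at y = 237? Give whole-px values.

New total weight: (4 + 3 + 3 + 2 + 2 + 6) + 16 = 36.
y: need Σw·y = 36·237 = 8532. Existing = 4·268 + 3·130 + 3·43 + 2·184 + 2·172 + 6·185 = 3413. Remainder 5119 / 16 ≈ 319.94.

y ≈ 320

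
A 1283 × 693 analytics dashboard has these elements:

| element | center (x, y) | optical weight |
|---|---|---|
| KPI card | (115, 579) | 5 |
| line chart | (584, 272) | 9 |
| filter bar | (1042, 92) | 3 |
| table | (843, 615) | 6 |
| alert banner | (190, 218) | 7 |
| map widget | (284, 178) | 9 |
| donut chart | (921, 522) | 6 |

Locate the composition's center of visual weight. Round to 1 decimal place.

(520.6, 346.0)

Σw = 5 + 9 + 3 + 6 + 7 + 9 + 6 = 45.
Σw·x = 23427; x̄ = 23427/45 ≈ 520.60.
Σw·y = 15569; ȳ = 15569/45 ≈ 345.98.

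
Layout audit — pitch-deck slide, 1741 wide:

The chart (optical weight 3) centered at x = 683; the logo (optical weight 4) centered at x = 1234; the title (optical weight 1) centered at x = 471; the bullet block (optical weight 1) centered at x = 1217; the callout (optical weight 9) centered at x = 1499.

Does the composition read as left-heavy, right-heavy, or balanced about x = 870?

Σw = 3 + 4 + 1 + 1 + 9 = 18.
x: (3·683 + 4·1234 + 1·471 + 1·1217 + 9·1499) / 18 = 22164 / 18 ≈ 1231.33
1231.3 vs midline 870 → right-heavy.

right-heavy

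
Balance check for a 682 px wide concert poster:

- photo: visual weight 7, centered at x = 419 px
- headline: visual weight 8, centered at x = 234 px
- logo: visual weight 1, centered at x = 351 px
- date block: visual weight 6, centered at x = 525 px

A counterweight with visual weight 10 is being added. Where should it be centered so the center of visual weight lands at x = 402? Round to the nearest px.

x ≈ 456

After adding the counterweight, total weight = 7 + 8 + 1 + 6 + 10 = 32.
x: need Σw·x = 32·402 = 12864. Existing = 7·419 + 8·234 + 1·351 + 6·525 = 8306. Remainder 4558 / 10 ≈ 455.80.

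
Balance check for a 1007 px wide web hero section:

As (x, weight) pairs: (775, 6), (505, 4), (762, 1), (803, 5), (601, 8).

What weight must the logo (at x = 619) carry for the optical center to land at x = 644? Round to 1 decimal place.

w ≈ 32.0

Fixed elements: Σw = 6 + 4 + 1 + 5 + 8 = 24, Σw·x = 6·775 + 4·505 + 1·762 + 5·803 + 8·601 = 16255.
For the centroid to hit 644: (16255 + w·619) / (24 + w) = 644.
Rearranging, w·(619 − 644) = 644·24 − 16255 = -799, so w ≈ -799/-25 = 31.96.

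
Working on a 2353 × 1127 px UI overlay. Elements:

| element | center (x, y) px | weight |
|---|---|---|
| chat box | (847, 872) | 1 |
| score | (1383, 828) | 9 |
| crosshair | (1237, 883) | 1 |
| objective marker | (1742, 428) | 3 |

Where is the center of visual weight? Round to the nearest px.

(1411, 749)

Total weight = 1 + 9 + 1 + 3 = 14.
Σw·x = 1·847 + 9·1383 + 1·1237 + 3·1742 = 19757, so x̄ = 19757/14 ≈ 1411.21.
Σw·y = 1·872 + 9·828 + 1·883 + 3·428 = 10491, so ȳ = 10491/14 ≈ 749.36.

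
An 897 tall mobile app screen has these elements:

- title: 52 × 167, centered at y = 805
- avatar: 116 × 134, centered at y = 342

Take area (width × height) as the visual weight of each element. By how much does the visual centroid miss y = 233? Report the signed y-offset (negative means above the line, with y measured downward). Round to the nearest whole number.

≈ 275

Taking area as weight: title 52·167 = 8684, avatar 116·134 = 15544. Sum 24228.
Σw·y = 8684·805 + 15544·342 = 12306668, so ȳ = 12306668/24228 ≈ 507.95.
Difference: 507.95 − 233 ≈ 274.95.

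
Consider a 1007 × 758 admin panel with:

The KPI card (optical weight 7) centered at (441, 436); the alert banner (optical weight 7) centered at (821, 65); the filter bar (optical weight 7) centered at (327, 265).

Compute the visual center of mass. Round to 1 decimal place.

Σw = 7 + 7 + 7 = 21.
x: (7·441 + 7·821 + 7·327) / 21 = 11123 / 21 ≈ 529.67
y: (7·436 + 7·65 + 7·265) / 21 = 5362 / 21 ≈ 255.33

(529.7, 255.3)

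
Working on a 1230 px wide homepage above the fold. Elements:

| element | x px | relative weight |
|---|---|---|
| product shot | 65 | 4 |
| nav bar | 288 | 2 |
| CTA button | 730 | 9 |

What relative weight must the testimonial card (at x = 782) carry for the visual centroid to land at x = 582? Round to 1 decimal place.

Existing Σw = 15 (4 + 2 + 9); existing moment 4·65 + 2·288 + 9·730 = 7406.
Set Σw·x/Σw = 582: (7406 + 782w) = 582·(15 + w).
Solving: w = (582·15 − 7406) / (782 − 582) = 1324 / 200 ≈ 6.62.

w ≈ 6.6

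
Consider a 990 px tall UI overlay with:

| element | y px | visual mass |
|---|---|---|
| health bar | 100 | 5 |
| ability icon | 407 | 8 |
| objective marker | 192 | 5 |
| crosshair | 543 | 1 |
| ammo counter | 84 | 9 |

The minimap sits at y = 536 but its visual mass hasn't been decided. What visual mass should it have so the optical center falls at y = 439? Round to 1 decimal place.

Known weights sum to 5 + 8 + 5 + 1 + 9 = 28; their moment is 5·100 + 8·407 + 5·192 + 1·543 + 9·84 = 6015.
Set Σw·y/Σw = 439: (6015 + 536w) = 439·(28 + w).
So w = (439·28 − 6015)/(536 − 439) = 6277/97 ≈ 64.71.

w ≈ 64.7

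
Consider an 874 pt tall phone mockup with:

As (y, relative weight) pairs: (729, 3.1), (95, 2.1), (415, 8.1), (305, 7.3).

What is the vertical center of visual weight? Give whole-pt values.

y ≈ 391

Weights sum to 3.1 + 2.1 + 8.1 + 7.3 = 20.6.
y: (3.1·729 + 2.1·95 + 8.1·415 + 7.3·305) / 20.6 = 8047.4 / 20.6 ≈ 390.65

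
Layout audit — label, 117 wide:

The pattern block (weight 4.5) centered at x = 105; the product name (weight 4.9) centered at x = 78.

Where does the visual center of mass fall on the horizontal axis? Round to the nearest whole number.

x ≈ 91

Σw = 4.5 + 4.9 = 9.4.
Σw·x = 4.5·105 + 4.9·78 = 854.7, so x̄ = 854.7/9.4 ≈ 90.93.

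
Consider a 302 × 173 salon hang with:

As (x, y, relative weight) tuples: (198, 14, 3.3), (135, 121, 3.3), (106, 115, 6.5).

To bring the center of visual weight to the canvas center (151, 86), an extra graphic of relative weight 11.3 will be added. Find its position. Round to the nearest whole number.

New total weight: (3.3 + 3.3 + 6.5) + 11.3 = 24.4.
Along x: (1787.9 + 11.3·x) / 24.4 = 151 (existing moment 3.3·198 + 3.3·135 + 6.5·106 = 1787.9) ⇒ x = (3684.4 − 1787.9) / 11.3 ≈ 167.83.
Along y: (1193.0 + 11.3·y) / 24.4 = 86 (existing moment 3.3·14 + 3.3·121 + 6.5·115 = 1193.0) ⇒ y = (2098.4 − 1193.0) / 11.3 ≈ 80.12.

(168, 80)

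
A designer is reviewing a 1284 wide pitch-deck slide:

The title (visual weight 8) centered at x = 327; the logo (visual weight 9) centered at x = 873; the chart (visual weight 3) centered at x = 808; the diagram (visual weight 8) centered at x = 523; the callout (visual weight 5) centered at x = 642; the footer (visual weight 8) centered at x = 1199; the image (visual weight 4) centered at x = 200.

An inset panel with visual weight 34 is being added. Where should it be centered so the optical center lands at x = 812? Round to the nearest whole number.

After adding the inset panel, total weight = 8 + 9 + 3 + 8 + 5 + 8 + 4 + 34 = 79.
x: target moment 79×812 = 64148; current 8·327 + 9·873 + 3·808 + 8·523 + 5·642 + 8·1199 + 4·200 = 30683; the inset panel supplies 33465, so x = 33465/34 ≈ 984.26.

x ≈ 984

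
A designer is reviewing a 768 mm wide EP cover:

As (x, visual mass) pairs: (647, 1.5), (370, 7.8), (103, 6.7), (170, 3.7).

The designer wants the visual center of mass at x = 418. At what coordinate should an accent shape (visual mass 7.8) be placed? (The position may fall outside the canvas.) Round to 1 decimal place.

x ≈ 810.2

With the accent shape, Σw becomes 1.5 + 7.8 + 6.7 + 3.7 + 7.8 = 27.5.
Along x: (5175.6 + 7.8·x) / 27.5 = 418 (existing moment 1.5·647 + 7.8·370 + 6.7·103 + 3.7·170 = 5175.6) ⇒ x = (11495.0 − 5175.6) / 7.8 ≈ 810.18.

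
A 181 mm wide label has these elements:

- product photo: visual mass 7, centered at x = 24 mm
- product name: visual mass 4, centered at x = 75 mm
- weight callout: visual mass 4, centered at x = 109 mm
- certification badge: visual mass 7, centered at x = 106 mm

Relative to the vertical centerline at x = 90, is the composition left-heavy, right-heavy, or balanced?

Σw = 7 + 4 + 4 + 7 = 22.
x: (7·24 + 4·75 + 4·109 + 7·106) / 22 = 1646 / 22 ≈ 74.82
74.8 lies left of the midline 90, so the layout is left-heavy.

left-heavy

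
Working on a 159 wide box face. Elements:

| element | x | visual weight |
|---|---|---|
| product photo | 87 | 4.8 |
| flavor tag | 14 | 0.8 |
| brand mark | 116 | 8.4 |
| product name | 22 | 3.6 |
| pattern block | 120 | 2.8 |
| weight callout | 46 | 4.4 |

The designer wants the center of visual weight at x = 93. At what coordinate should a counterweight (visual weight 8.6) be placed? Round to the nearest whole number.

x ≈ 126

After adding the counterweight, total weight = 4.8 + 0.8 + 8.4 + 3.6 + 2.8 + 4.4 + 8.6 = 33.4.
Along x: (2020.8 + 8.6·x) / 33.4 = 93 (existing moment 4.8·87 + 0.8·14 + 8.4·116 + 3.6·22 + 2.8·120 + 4.4·46 = 2020.8) ⇒ x = (3106.2 − 2020.8) / 8.6 ≈ 126.21.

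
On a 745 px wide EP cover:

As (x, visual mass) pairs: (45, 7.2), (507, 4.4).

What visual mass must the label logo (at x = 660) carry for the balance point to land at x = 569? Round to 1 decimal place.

w ≈ 44.5

Existing Σw = 11.6 (7.2 + 4.4); existing moment 7.2·45 + 4.4·507 = 2554.8.
Set Σw·x/Σw = 569: (2554.8 + 660w) = 569·(11.6 + w).
Rearranging, w·(660 − 569) = 569·11.6 − 2554.8 = 4045.6, so w ≈ 4045.6/91 = 44.46.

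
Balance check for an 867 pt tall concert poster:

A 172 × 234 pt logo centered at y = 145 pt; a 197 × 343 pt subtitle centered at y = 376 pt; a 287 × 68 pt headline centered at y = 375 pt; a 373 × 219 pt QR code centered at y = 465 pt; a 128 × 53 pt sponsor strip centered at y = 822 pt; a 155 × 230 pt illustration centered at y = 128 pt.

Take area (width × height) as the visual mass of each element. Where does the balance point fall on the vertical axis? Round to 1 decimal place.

Taking area as weight: logo 172·234 = 40248, subtitle 197·343 = 67571, headline 287·68 = 19516, QR code 373·219 = 81687, sponsor strip 128·53 = 6784, illustration 155·230 = 35650. Sum 251456.
y-moment: 40248·145 + 67571·376 + 19516·375 + 81687·465 + 6784·822 + 35650·128 = 86685259; centroid 86685259/251456 ≈ 344.73.

y ≈ 344.7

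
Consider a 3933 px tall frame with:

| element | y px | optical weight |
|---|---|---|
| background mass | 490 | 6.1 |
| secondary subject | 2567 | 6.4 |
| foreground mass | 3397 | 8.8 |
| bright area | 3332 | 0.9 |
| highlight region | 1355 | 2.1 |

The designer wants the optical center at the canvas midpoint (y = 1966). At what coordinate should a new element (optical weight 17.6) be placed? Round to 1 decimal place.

After adding the new element, total weight = 6.1 + 6.4 + 8.8 + 0.9 + 2.1 + 17.6 = 41.9.
y: target moment 41.9×1966 = 82375.4; current 6.1·490 + 6.4·2567 + 8.8·3397 + 0.9·3332 + 2.1·1355 = 55155.7; the new element supplies 27219.7, so y = 27219.7/17.6 ≈ 1546.57.

y ≈ 1546.6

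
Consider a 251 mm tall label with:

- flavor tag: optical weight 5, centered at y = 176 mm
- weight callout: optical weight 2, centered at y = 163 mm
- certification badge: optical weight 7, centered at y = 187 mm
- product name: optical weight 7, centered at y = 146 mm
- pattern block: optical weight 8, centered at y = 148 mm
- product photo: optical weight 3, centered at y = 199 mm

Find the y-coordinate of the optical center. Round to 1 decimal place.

Total weight = 5 + 2 + 7 + 7 + 8 + 3 = 32.
y: moment 5318 / weight 32 ≈ 166.19

y ≈ 166.2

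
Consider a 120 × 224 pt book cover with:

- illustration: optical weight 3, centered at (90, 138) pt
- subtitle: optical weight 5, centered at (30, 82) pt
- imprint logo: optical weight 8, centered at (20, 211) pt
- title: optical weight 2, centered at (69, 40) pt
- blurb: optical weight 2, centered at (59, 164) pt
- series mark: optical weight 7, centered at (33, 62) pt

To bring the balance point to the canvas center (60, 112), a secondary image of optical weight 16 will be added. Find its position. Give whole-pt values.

With the secondary image, Σw becomes 3 + 5 + 8 + 2 + 2 + 7 + 16 = 43.
x: target moment 43×60 = 2580; current 3·90 + 5·30 + 8·20 + 2·69 + 2·59 + 7·33 = 1067; the secondary image supplies 1513, so x = 1513/16 ≈ 94.56.
y: target moment 43×112 = 4816; current 3·138 + 5·82 + 8·211 + 2·40 + 2·164 + 7·62 = 3354; the secondary image supplies 1462, so y = 1462/16 ≈ 91.38.

(95, 91)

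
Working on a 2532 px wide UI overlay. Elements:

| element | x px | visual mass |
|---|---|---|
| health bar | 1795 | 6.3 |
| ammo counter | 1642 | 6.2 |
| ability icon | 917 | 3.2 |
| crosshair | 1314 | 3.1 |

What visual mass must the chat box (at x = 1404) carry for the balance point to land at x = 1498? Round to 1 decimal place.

Fixed elements: Σw = 6.3 + 6.2 + 3.2 + 3.1 = 18.8, Σw·x = 6.3·1795 + 6.2·1642 + 3.2·917 + 3.1·1314 = 28496.7.
For the centroid to hit 1498: (28496.7 + w·1404) / (18.8 + w) = 1498.
Rearranging, w·(1404 − 1498) = 1498·18.8 − 28496.7 = -334.3, so w ≈ -334.3/-94 = 3.56.

w ≈ 3.6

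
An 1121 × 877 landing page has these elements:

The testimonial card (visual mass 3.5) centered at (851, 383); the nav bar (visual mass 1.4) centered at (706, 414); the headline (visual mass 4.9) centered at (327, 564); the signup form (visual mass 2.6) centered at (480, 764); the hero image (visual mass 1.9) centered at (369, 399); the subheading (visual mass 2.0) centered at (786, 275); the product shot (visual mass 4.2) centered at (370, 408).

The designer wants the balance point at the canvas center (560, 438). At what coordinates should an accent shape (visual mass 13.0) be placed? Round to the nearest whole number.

(624, 383)

New total weight: (3.5 + 1.4 + 4.9 + 2.6 + 1.9 + 2.0 + 4.2) + 13.0 = 33.5.
x: target moment 33.5×560 = 18760.0; current 3.5·851 + 1.4·706 + 4.9·327 + 2.6·480 + 1.9·369 + 2.0·786 + 4.2·370 = 10644.3; the accent shape supplies 8115.7, so x = 8115.7/13.0 ≈ 624.28.
y: target moment 33.5×438 = 14673.0; current 3.5·383 + 1.4·414 + 4.9·564 + 2.6·764 + 1.9·399 + 2.0·275 + 4.2·408 = 9691.8; the accent shape supplies 4981.2, so y = 4981.2/13.0 ≈ 383.17.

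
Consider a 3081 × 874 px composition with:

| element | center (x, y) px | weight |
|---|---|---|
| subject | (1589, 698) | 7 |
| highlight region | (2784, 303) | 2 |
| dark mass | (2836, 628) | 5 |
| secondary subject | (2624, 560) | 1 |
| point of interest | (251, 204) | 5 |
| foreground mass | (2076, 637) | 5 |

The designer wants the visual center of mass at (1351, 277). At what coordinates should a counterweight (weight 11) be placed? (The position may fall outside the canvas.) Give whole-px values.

New total weight: (7 + 2 + 5 + 1 + 5 + 5) + 11 = 36.
Along x: (45130 + 11·x) / 36 = 1351 (existing moment 7·1589 + 2·2784 + 5·2836 + 1·2624 + 5·251 + 5·2076 = 45130) ⇒ x = (48636 − 45130) / 11 ≈ 318.73.
Along y: (13397 + 11·y) / 36 = 277 (existing moment 7·698 + 2·303 + 5·628 + 1·560 + 5·204 + 5·637 = 13397) ⇒ y = (9972 − 13397) / 11 ≈ -311.36.

(319, -311)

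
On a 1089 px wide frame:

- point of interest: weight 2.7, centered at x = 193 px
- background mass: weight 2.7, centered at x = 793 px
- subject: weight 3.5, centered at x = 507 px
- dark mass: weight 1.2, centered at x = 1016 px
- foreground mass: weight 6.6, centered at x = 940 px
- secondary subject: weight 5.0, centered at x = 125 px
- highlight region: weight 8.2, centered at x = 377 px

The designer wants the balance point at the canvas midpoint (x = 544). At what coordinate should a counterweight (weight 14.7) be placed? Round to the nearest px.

x ≈ 591

After adding the counterweight, total weight = 2.7 + 2.7 + 3.5 + 1.2 + 6.6 + 5.0 + 8.2 + 14.7 = 44.6.
Along x: (15576.3 + 14.7·x) / 44.6 = 544 (existing moment 2.7·193 + 2.7·793 + 3.5·507 + 1.2·1016 + 6.6·940 + 5.0·125 + 8.2·377 = 15576.3) ⇒ x = (24262.4 − 15576.3) / 14.7 ≈ 590.89.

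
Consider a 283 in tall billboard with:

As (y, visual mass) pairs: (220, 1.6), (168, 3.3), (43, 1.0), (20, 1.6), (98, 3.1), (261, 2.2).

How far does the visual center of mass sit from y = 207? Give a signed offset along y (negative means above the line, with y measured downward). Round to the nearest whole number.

≈ -62 in

Σw = 1.6 + 3.3 + 1.0 + 1.6 + 3.1 + 2.2 = 12.8.
y-moment: 1.6·220 + 3.3·168 + 1.0·43 + 1.6·20 + 3.1·98 + 2.2·261 = 1859.4; centroid 1859.4/12.8 ≈ 145.27.
Offset from y = 207: 145.27 − 207 ≈ -61.73.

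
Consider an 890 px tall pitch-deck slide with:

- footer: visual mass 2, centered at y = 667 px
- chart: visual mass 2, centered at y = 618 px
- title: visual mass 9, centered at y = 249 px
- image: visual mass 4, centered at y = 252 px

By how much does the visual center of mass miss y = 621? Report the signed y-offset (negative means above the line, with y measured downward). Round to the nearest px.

Σw = 2 + 2 + 9 + 4 = 17.
Σw·y = 2·667 + 2·618 + 9·249 + 4·252 = 5819, so ȳ = 5819/17 ≈ 342.29.
Against y = 621, that's 342.29 − 621 = -278.71.

≈ -279 px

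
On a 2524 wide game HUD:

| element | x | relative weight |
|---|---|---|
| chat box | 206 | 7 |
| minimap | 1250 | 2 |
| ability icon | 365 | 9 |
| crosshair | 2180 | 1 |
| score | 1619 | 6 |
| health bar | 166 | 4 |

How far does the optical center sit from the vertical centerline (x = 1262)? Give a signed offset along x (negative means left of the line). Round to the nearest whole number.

Weights sum to 7 + 2 + 9 + 1 + 6 + 4 = 29.
x: (7·206 + 2·1250 + 9·365 + 1·2180 + 6·1619 + 4·166) / 29 = 19785 / 29 ≈ 682.24
Against x = 1262, that's 682.24 − 1262 = -579.76.

≈ -580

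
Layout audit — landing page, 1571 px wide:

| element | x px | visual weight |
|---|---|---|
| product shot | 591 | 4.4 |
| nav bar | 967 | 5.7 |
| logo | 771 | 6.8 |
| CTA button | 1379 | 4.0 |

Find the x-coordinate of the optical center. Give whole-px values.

x ≈ 903

Σw = 4.4 + 5.7 + 6.8 + 4.0 = 20.9.
x: (4.4·591 + 5.7·967 + 6.8·771 + 4.0·1379) / 20.9 = 18871.1 / 20.9 ≈ 902.92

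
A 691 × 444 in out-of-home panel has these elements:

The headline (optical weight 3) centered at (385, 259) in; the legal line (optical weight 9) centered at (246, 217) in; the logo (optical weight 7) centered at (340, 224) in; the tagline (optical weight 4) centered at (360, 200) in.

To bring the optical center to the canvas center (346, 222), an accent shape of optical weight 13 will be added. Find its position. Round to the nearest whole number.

(405, 223)

With the accent shape, Σw becomes 3 + 9 + 7 + 4 + 13 = 36.
x: need Σw·x = 36·346 = 12456. Existing = 3·385 + 9·246 + 7·340 + 4·360 = 7189. Remainder 5267 / 13 ≈ 405.15.
y: need Σw·y = 36·222 = 7992. Existing = 3·259 + 9·217 + 7·224 + 4·200 = 5098. Remainder 2894 / 13 ≈ 222.62.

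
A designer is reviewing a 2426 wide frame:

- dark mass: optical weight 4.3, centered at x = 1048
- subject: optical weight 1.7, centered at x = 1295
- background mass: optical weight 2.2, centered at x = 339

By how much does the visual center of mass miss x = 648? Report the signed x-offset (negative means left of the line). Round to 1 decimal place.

Weights sum to 4.3 + 1.7 + 2.2 = 8.2.
x: (4.3·1048 + 1.7·1295 + 2.2·339) / 8.2 = 7453.7 / 8.2 ≈ 908.99
Difference: 908.99 − 648 ≈ 260.99.

≈ 261.0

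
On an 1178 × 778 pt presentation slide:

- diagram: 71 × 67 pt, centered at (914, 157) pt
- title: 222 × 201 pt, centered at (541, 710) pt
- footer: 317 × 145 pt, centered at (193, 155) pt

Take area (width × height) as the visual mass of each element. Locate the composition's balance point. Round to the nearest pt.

(392, 415)

Taking area as weight: diagram 71·67 = 4757, title 222·201 = 44622, footer 317·145 = 45965. Sum 95344.
Σw·x = 4757·914 + 44622·541 + 45965·193 = 37359645, so x̄ = 37359645/95344 ≈ 391.84.
Σw·y = 4757·157 + 44622·710 + 45965·155 = 39553044, so ȳ = 39553044/95344 ≈ 414.85.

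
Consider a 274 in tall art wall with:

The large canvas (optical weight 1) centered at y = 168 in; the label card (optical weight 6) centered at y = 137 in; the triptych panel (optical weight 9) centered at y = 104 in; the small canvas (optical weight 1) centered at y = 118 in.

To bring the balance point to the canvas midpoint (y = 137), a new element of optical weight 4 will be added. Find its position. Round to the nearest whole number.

y ≈ 208

New total weight: (1 + 6 + 9 + 1) + 4 = 21.
y: need Σw·y = 21·137 = 2877. Existing = 1·168 + 6·137 + 9·104 + 1·118 = 2044. Remainder 833 / 4 ≈ 208.25.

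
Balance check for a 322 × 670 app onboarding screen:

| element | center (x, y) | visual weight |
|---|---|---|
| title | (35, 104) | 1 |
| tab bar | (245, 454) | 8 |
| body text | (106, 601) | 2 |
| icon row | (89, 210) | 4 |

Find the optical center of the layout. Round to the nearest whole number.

Total weight = 1 + 8 + 2 + 4 = 15.
x-moment: 1·35 + 8·245 + 2·106 + 4·89 = 2563; centroid 2563/15 ≈ 170.87.
y-moment: 1·104 + 8·454 + 2·601 + 4·210 = 5778; centroid 5778/15 ≈ 385.20.

(171, 385)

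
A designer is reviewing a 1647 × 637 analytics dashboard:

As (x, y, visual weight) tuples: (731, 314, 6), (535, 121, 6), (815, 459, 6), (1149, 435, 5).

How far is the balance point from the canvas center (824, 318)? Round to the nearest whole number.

Σw = 6 + 6 + 6 + 5 = 23.
x: (6·731 + 6·535 + 6·815 + 5·1149) / 23 = 18231 / 23 ≈ 792.65
y: (6·314 + 6·121 + 6·459 + 5·435) / 23 = 7539 / 23 ≈ 327.78
Relative to (824, 318): Δ = (-31.35, 9.78); |Δ| = √(-31.35² + 9.78²) ≈ 32.84.

≈ 33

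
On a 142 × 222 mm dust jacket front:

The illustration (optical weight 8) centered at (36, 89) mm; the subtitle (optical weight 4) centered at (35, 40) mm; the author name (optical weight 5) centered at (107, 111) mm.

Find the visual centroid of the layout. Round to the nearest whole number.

(57, 84)

Σw = 8 + 4 + 5 = 17.
Σw·x = 8·36 + 4·35 + 5·107 = 963, so x̄ = 963/17 ≈ 56.65.
Σw·y = 8·89 + 4·40 + 5·111 = 1427, so ȳ = 1427/17 ≈ 83.94.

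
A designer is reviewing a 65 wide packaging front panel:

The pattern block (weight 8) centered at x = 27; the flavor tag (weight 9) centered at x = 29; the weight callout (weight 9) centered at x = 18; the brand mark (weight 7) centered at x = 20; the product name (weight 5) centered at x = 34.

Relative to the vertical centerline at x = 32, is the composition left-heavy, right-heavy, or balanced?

Σw = 8 + 9 + 9 + 7 + 5 = 38.
x: (8·27 + 9·29 + 9·18 + 7·20 + 5·34) / 38 = 949 / 38 ≈ 24.97
25.0 vs midline 32 → left-heavy.

left-heavy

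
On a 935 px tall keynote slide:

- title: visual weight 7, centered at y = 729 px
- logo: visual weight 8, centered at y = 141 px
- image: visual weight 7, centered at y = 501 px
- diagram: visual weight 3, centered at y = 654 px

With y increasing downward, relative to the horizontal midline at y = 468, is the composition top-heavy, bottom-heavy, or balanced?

balanced

Total weight = 7 + 8 + 7 + 3 = 25.
y-moment: 7·729 + 8·141 + 7·501 + 3·654 = 11700; centroid 11700/25 ≈ 468.00.
468.00 = 468 exactly: balanced.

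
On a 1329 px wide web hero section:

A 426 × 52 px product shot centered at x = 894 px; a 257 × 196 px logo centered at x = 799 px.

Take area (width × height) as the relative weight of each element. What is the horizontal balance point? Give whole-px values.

Areas → weights: product shot 426·52 = 22152, logo 257·196 = 50372; Σw = 72524.
x-moment: 22152·894 + 50372·799 = 60051116; centroid 60051116/72524 ≈ 828.02.

x ≈ 828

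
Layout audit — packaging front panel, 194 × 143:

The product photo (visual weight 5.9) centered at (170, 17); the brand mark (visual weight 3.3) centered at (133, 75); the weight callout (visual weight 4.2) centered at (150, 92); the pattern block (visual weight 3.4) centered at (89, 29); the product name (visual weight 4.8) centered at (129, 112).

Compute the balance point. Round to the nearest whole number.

(139, 63)

Weights sum to 5.9 + 3.3 + 4.2 + 3.4 + 4.8 = 21.6.
x-moment: 5.9·170 + 3.3·133 + 4.2·150 + 3.4·89 + 4.8·129 = 2993.7; centroid 2993.7/21.6 ≈ 138.60.
y-moment: 5.9·17 + 3.3·75 + 4.2·92 + 3.4·29 + 4.8·112 = 1370.4; centroid 1370.4/21.6 ≈ 63.44.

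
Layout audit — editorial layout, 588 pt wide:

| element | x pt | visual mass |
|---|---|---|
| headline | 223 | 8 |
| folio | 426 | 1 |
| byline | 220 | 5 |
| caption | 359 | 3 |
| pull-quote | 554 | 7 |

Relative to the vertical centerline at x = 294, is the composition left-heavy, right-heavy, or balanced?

Weights sum to 8 + 1 + 5 + 3 + 7 = 24.
Σw·x = 8·223 + 1·426 + 5·220 + 3·359 + 7·554 = 8265, so x̄ = 8265/24 ≈ 344.38.
Since 344.4 is right of 294, the composition reads right-heavy.

right-heavy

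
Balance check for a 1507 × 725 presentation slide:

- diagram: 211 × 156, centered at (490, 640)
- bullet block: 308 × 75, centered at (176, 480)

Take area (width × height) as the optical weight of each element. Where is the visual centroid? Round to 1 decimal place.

Areas: diagram 211·156 = 32916, bullet block 308·75 = 23100. Total weight = 56016.
Σw·x = 32916·490 + 23100·176 = 20194440, so x̄ = 20194440/56016 ≈ 360.51.
Σw·y = 32916·640 + 23100·480 = 32154240, so ȳ = 32154240/56016 ≈ 574.02.

(360.5, 574.0)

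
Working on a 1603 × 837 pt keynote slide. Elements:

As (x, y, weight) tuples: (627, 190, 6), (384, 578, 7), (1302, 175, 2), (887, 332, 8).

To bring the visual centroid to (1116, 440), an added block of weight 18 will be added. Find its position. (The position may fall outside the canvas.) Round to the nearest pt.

(1645, 547)

New total weight: (6 + 7 + 2 + 8) + 18 = 41.
x: need Σw·x = 41·1116 = 45756. Existing = 6·627 + 7·384 + 2·1302 + 8·887 = 16150. Remainder 29606 / 18 ≈ 1644.78.
y: need Σw·y = 41·440 = 18040. Existing = 6·190 + 7·578 + 2·175 + 8·332 = 8192. Remainder 9848 / 18 ≈ 547.11.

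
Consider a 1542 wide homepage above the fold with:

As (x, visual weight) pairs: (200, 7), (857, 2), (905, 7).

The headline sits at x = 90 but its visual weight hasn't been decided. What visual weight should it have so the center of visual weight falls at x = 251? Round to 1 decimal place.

Fixed elements: Σw = 7 + 2 + 7 = 16, Σw·x = 7·200 + 2·857 + 7·905 = 9449.
Set Σw·x/Σw = 251: (9449 + 90w) = 251·(16 + w).
Rearranging, w·(90 − 251) = 251·16 − 9449 = -5433, so w ≈ -5433/-161 = 33.75.

w ≈ 33.7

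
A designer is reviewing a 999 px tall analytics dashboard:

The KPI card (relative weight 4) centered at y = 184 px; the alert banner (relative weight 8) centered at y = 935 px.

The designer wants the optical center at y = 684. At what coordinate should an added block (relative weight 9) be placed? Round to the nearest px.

New total weight: (4 + 8) + 9 = 21.
y: need Σw·y = 21·684 = 14364. Existing = 4·184 + 8·935 = 8216. Remainder 6148 / 9 ≈ 683.11.

y ≈ 683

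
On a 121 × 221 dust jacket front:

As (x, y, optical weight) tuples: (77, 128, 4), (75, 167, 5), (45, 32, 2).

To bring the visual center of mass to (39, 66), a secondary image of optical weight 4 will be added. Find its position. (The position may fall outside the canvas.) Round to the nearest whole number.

With the secondary image, Σw becomes 4 + 5 + 2 + 4 = 15.
x: need Σw·x = 15·39 = 585. Existing = 4·77 + 5·75 + 2·45 = 773. Remainder -188 / 4 ≈ -47.00.
y: need Σw·y = 15·66 = 990. Existing = 4·128 + 5·167 + 2·32 = 1411. Remainder -421 / 4 ≈ -105.25.

(-47, -105)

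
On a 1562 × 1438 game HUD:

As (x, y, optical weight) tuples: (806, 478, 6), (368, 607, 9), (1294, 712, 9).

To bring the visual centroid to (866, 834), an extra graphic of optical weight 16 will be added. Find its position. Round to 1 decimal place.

New total weight: (6 + 9 + 9) + 16 = 40.
Along x: (19794 + 16·x) / 40 = 866 (existing moment 6·806 + 9·368 + 9·1294 = 19794) ⇒ x = (34640 − 19794) / 16 ≈ 927.88.
Along y: (14739 + 16·y) / 40 = 834 (existing moment 6·478 + 9·607 + 9·712 = 14739) ⇒ y = (33360 − 14739) / 16 ≈ 1163.81.

(927.9, 1163.8)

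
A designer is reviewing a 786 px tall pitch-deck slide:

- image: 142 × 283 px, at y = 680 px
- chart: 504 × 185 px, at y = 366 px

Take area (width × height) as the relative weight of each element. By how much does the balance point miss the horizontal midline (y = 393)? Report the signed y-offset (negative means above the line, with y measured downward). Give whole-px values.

Taking area as weight: image 142·283 = 40186, chart 504·185 = 93240. Sum 133426.
Σw·y = 40186·680 + 93240·366 = 61452320, so ȳ = 61452320/133426 ≈ 460.57.
Against y = 393, that's 460.57 − 393 = 67.57.

≈ 68 px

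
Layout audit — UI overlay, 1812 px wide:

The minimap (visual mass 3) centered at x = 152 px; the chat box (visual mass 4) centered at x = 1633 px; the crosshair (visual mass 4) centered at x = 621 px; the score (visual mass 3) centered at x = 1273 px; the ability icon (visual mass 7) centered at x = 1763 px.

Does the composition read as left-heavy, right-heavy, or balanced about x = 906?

right-heavy

Total weight = 3 + 4 + 4 + 3 + 7 = 21.
Σw·x = 3·152 + 4·1633 + 4·621 + 3·1273 + 7·1763 = 25632, so x̄ = 25632/21 ≈ 1220.57.
1220.6 lies right of the midline 906, so the layout is right-heavy.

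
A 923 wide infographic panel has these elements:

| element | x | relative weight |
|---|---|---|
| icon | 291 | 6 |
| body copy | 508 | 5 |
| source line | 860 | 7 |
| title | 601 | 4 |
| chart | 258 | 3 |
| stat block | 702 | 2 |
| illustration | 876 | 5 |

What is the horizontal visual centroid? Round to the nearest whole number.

x ≈ 602

Total weight = 6 + 5 + 7 + 4 + 3 + 2 + 5 = 32.
Σw·x = 19268; x̄ = 19268/32 ≈ 602.12.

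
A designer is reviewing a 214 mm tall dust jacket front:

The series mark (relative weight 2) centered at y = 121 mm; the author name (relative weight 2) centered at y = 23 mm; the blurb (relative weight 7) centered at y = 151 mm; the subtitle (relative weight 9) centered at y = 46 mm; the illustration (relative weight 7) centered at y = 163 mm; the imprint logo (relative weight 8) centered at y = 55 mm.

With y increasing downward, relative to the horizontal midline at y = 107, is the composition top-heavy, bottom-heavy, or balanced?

Total weight = 2 + 2 + 7 + 9 + 7 + 8 = 35.
y: moment 3340 / weight 35 ≈ 95.43
95.4 vs midline 107 → top-heavy.

top-heavy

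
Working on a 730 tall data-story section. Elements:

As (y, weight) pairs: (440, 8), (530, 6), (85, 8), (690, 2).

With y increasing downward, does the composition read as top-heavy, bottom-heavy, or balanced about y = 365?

balanced

Σw = 8 + 6 + 8 + 2 = 24.
y-moment: 8·440 + 6·530 + 8·85 + 2·690 = 8760; centroid 8760/24 ≈ 365.00.
365.00 = 365 exactly: balanced.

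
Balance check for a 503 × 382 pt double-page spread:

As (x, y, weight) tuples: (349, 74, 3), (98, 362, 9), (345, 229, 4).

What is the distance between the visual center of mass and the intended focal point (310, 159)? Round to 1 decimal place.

≈ 155.1 pt

Total weight = 3 + 9 + 4 = 16.
Σw·x = 3·349 + 9·98 + 4·345 = 3309, so x̄ = 3309/16 ≈ 206.81.
Σw·y = 3·74 + 9·362 + 4·229 = 4396, so ȳ = 4396/16 ≈ 274.75.
Offset from (310, 159): Δx ≈ -103.19, Δy ≈ 115.75; distance = √(Δx² + Δy²) ≈ 155.07.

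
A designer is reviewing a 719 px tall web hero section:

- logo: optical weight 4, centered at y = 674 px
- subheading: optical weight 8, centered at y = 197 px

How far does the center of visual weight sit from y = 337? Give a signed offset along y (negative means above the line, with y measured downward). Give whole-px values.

Weights sum to 4 + 8 = 12.
y-moment: 4·674 + 8·197 = 4272; centroid 4272/12 ≈ 356.00.
Offset from y = 337: 356.00 − 337 ≈ 19.00.

≈ 19 px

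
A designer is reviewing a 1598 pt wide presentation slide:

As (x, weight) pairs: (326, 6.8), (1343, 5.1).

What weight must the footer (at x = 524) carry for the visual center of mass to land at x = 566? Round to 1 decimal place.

w ≈ 55.5

Existing Σw = 11.9 (6.8 + 5.1); existing moment 6.8·326 + 5.1·1343 = 9066.1.
Balance at x = 566 requires (9066.1 + w·524) / (11.9 + w) = 566.
Solving: w = (566·11.9 − 9066.1) / (524 − 566) = -2330.7 / -42 ≈ 55.49.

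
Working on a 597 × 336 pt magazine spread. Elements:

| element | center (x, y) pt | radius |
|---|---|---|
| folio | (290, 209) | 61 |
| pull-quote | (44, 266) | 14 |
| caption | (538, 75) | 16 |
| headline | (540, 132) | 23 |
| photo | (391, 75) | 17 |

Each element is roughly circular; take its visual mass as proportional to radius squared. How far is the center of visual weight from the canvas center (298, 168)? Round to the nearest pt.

Weights ∝ r²: folio 61² = 3721, pull-quote 14² = 196, caption 16² = 256, headline 23² = 529, photo 17² = 289; Σw = 4991.
x: (3721·290 + 196·44 + 256·538 + 529·540 + 289·391) / 4991 = 1624101 / 4991 ≈ 325.41
y: (3721·209 + 196·266 + 256·75 + 529·132 + 289·75) / 4991 = 940528 / 4991 ≈ 188.44
Offset from (298, 168): Δx ≈ 27.41, Δy ≈ 20.44; distance = √(Δx² + Δy²) ≈ 34.19.

≈ 34 pt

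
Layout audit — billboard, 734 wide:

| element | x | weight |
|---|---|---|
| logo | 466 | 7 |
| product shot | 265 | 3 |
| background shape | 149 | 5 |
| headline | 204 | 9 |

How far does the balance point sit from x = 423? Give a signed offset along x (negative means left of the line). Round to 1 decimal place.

Weights sum to 7 + 3 + 5 + 9 = 24.
x-moment: 7·466 + 3·265 + 5·149 + 9·204 = 6638; centroid 6638/24 ≈ 276.58.
Offset from x = 423: 276.58 − 423 ≈ -146.42.

≈ -146.4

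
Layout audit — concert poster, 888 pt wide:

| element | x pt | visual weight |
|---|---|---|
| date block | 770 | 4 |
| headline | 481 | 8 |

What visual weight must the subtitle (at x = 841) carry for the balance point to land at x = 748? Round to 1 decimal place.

w ≈ 22.0

Existing Σw = 12 (4 + 8); existing moment 4·770 + 8·481 = 6928.
For the centroid to hit 748: (6928 + w·841) / (12 + w) = 748.
Rearranging, w·(841 − 748) = 748·12 − 6928 = 2048, so w ≈ 2048/93 = 22.02.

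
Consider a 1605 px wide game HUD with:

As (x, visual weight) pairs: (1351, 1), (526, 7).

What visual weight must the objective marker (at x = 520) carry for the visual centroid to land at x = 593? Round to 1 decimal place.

w ≈ 4.0

Existing Σw = 8 (1 + 7); existing moment 1·1351 + 7·526 = 5033.
Balance at x = 593 requires (5033 + w·520) / (8 + w) = 593.
So w = (593·8 − 5033)/(520 − 593) = -289/-73 ≈ 3.96.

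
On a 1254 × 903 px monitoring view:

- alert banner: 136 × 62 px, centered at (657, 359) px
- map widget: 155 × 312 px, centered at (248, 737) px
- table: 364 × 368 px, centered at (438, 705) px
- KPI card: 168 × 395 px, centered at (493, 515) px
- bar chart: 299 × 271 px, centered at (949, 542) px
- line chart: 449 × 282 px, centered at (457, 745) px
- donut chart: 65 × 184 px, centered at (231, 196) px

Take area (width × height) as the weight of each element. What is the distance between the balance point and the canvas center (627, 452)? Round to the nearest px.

Areas: alert banner 136·62 = 8432, map widget 155·312 = 48360, table 364·368 = 133952, KPI card 168·395 = 66360, bar chart 299·271 = 81029, line chart 449·282 = 126618, donut chart 65·184 = 11960. Total weight = 476711.
Σw·x = 8432·657 + 48360·248 + 133952·438 + 66360·493 + 81029·949 + 126618·457 + 11960·231 = 246443267, so x̄ = 246443267/476711 ≈ 516.97.
Σw·y = 8432·359 + 48360·737 + 133952·705 + 66360·515 + 81029·542 + 126618·745 + 11960·196 = 307872256, so ȳ = 307872256/476711 ≈ 645.83.
Relative to (627, 452): Δ = (-110.03, 193.83); |Δ| = √(-110.03² + 193.83²) ≈ 222.88.

≈ 223 px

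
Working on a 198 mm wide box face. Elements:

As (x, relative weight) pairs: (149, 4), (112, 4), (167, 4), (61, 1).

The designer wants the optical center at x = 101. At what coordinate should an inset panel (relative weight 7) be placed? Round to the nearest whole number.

With the inset panel, Σw becomes 4 + 4 + 4 + 1 + 7 = 20.
x: target moment 20×101 = 2020; current 4·149 + 4·112 + 4·167 + 1·61 = 1773; the inset panel supplies 247, so x = 247/7 ≈ 35.29.

x ≈ 35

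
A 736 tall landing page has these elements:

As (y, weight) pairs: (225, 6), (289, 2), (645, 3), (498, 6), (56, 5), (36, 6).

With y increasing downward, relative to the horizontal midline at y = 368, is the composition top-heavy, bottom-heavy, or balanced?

Weights sum to 6 + 2 + 3 + 6 + 5 + 6 = 28.
y-moment: 6·225 + 2·289 + 3·645 + 6·498 + 5·56 + 6·36 = 7347; centroid 7347/28 ≈ 262.39.
262.4 vs midline 368 → top-heavy.

top-heavy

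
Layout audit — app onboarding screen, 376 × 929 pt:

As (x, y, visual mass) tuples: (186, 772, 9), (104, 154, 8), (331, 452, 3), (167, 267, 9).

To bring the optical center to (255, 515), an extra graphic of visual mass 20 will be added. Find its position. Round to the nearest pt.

(375, 665)

With the extra graphic, Σw becomes 9 + 8 + 3 + 9 + 20 = 49.
Along x: (5002 + 20·x) / 49 = 255 (existing moment 9·186 + 8·104 + 3·331 + 9·167 = 5002) ⇒ x = (12495 − 5002) / 20 ≈ 374.65.
Along y: (11939 + 20·y) / 49 = 515 (existing moment 9·772 + 8·154 + 3·452 + 9·267 = 11939) ⇒ y = (25235 − 11939) / 20 ≈ 664.80.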